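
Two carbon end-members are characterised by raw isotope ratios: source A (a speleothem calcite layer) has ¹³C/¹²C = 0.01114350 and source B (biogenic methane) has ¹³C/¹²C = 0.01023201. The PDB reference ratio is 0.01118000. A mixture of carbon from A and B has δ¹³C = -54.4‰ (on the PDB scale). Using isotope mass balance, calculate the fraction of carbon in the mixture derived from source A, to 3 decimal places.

δ_A = (0.01114350/0.01118000 − 1)×1000 = (0.996735 − 1)×1000 = -3.265‰
δ_B = (0.01023201/0.01118000 − 1)×1000 = (0.915207 − 1)×1000 = -84.793‰
f_A = (δ_mix − δ_B)/(δ_A − δ_B) = (-54.4 − (-84.793))/(-3.265 − (-84.793))
f_A = 30.393 / 81.529 = 0.3728

0.373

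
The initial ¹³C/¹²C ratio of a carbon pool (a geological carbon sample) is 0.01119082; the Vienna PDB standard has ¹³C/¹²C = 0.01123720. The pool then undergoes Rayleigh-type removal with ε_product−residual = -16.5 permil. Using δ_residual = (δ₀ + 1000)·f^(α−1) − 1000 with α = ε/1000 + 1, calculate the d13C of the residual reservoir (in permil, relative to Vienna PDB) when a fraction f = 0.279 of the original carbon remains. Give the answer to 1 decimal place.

17.1 permil

δ₀ = (0.01119082/0.01123720 − 1)×1000 = (0.995873 − 1)×1000 = -4.127 permil
α − 1 = ε/1000 = -0.0165
f^(α−1) = 0.279^(-0.0165) = 1.021286
δ_res = (-4.127 + 1000) × 1.021286 − 1000 = 1017.071 − 1000 = 17.07 permil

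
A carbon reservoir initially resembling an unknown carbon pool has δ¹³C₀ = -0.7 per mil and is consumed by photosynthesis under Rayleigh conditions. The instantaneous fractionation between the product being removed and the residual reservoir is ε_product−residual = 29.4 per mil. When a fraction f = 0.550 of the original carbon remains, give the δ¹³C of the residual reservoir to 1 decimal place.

Rayleigh residual: δ_res = (δ₀ + 1000)·f^(α−1) − 1000
α = ε/1000 + 1 = 1.02940, so α − 1 = 0.02940
f^(α−1) = 0.550^(0.02940) = 0.982577
δ_res = (-0.7 + 1000) × 0.982577 − 1000 = 981.889 − 1000 = -18.11 per mil

-18.1 per mil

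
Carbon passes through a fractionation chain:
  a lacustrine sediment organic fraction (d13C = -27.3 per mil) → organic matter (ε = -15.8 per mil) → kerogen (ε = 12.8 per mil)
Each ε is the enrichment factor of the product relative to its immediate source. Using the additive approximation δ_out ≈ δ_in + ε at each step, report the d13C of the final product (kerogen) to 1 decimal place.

step 1: δ ≈ -27.3 + (-15.8) = -43.1 per mil
step 2: δ ≈ -43.1 + (12.8) = -30.3 per mil

-30.3 per mil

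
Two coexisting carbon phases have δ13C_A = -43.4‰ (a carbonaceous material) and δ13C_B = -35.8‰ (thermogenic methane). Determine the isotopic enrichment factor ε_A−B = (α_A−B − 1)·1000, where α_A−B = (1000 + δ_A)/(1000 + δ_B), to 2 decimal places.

α_A−B = (1000 + -43.4) / (1000 + -35.8) = 956.6 / 964.2 = 0.992118
ε_A−B = (0.992118 − 1) × 1000 = -7.882‰
(The approximation ε ≈ δ_A − δ_B would give -7.6‰.)

-7.88‰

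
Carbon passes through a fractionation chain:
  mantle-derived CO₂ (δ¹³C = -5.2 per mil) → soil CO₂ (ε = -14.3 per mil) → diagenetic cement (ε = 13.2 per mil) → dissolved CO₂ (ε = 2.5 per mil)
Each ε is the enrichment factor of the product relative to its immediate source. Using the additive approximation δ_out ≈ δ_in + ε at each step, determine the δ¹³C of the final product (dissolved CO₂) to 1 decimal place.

step 1: δ ≈ -5.2 + (-14.3) = -19.5 per mil
step 2: δ ≈ -19.5 + (13.2) = -6.3 per mil
step 3: δ ≈ -6.3 + (2.5) = -3.8 per mil

-3.8 per mil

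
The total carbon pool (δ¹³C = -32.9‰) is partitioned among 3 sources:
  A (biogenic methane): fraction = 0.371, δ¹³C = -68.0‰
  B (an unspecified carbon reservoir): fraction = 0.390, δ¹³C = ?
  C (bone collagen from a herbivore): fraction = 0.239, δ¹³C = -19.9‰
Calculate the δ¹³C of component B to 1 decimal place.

-7.5‰

Isotope mass balance: δ_bulk = Σ fᵢ·δᵢ.
-32.9 = 0.371×(-68.0) + 0.390×δ_B + 0.239×(-19.9)
0.390·δ_B = -32.9 − (-29.984) = -2.916
δ_B = -2.916 / 0.390 = -7.48‰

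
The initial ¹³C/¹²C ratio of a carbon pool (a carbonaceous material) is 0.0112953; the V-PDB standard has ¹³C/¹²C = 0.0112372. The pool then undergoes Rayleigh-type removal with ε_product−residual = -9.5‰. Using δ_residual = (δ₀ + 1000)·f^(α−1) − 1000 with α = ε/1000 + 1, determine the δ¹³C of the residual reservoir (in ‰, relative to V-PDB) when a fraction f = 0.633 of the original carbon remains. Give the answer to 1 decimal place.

9.5‰

δ₀ = (0.0112953/0.0112372 − 1)×1000 = (1.005170 − 1)×1000 = 5.170‰
α − 1 = ε/1000 = -0.0095
f^(α−1) = 0.633^(-0.0095) = 1.004354
δ_res = (5.170 + 1000) × 1.004354 − 1000 = 1009.546 − 1000 = 9.55‰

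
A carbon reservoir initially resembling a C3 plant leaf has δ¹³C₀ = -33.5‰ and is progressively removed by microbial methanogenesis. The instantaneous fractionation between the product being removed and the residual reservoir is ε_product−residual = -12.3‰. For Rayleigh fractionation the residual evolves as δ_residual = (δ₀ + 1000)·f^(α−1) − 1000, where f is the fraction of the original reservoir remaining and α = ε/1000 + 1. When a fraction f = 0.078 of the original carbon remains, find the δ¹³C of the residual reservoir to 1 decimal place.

-2.7‰

Rayleigh residual: δ_res = (δ₀ + 1000)·f^(α−1) − 1000
α = ε/1000 + 1 = 0.98770, so α − 1 = -0.01230
f^(α−1) = 0.078^(-0.01230) = 1.031875
δ_res = (-33.5 + 1000) × 1.031875 − 1000 = 997.308 − 1000 = -2.69‰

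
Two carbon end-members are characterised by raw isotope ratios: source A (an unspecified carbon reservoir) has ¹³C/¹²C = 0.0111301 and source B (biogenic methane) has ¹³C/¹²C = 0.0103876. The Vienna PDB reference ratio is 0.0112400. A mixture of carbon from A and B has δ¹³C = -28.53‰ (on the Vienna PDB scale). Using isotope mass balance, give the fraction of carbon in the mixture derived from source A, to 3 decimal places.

δ_A = (0.0111301/0.0112400 − 1)×1000 = (0.990222 − 1)×1000 = -9.778‰
δ_B = (0.0103876/0.0112400 − 1)×1000 = (0.924164 − 1)×1000 = -75.836‰
f_A = (δ_mix − δ_B)/(δ_A − δ_B) = (-28.53 − (-75.836))/(-9.778 − (-75.836))
f_A = 47.306 / 66.059 = 0.7161

0.716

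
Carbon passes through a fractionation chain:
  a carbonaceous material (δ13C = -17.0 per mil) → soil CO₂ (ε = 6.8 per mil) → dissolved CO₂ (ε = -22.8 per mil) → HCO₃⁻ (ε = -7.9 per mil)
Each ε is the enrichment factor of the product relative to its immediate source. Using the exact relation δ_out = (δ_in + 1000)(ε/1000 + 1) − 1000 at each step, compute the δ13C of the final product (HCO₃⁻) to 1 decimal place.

-40.5 per mil

step 1: δ = (-17.00 + 1000)·(6.8/1000 + 1) − 1000 = -10.32 per mil
step 2: δ = (-10.32 + 1000)·(-22.8/1000 + 1) − 1000 = -32.88 per mil
step 3: δ = (-32.88 + 1000)·(-7.9/1000 + 1) − 1000 = -40.52 per mil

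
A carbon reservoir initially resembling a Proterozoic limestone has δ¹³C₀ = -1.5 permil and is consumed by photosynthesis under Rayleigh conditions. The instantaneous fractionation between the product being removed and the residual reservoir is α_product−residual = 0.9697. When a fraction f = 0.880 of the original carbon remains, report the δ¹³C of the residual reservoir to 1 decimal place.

Rayleigh residual: δ_res = (δ₀ + 1000)·f^(α−1) − 1000
α − 1 = -0.03030
f^(α−1) = 0.880^(-0.03030) = 1.003881
δ_res = (-1.5 + 1000) × 1.003881 − 1000 = 1002.375 − 1000 = 2.38 permil

2.4 permil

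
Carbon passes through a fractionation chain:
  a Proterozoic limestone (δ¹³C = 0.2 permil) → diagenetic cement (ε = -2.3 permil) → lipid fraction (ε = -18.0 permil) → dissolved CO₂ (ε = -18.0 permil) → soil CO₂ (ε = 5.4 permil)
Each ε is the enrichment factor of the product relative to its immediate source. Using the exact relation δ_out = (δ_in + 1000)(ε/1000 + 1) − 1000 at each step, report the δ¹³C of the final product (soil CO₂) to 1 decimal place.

-32.5 permil

step 1: δ = (0.20 + 1000)·(-2.3/1000 + 1) − 1000 = -2.10 permil
step 2: δ = (-2.10 + 1000)·(-18.0/1000 + 1) − 1000 = -20.06 permil
step 3: δ = (-20.06 + 1000)·(-18.0/1000 + 1) − 1000 = -37.70 permil
step 4: δ = (-37.70 + 1000)·(5.4/1000 + 1) − 1000 = -32.51 permil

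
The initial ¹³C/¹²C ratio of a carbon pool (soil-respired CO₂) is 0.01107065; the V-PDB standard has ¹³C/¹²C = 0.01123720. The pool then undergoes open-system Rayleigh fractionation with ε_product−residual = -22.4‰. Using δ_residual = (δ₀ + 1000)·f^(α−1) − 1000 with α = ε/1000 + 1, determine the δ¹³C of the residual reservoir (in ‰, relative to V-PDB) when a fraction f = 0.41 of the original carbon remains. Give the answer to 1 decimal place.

5.1‰

δ₀ = (0.01107065/0.01123720 − 1)×1000 = (0.985179 − 1)×1000 = -14.821‰
α − 1 = ε/1000 = -0.0224
f^(α−1) = 0.41^(-0.0224) = 1.020173
δ_res = (-14.821 + 1000) × 1.020173 − 1000 = 1005.052 − 1000 = 5.05‰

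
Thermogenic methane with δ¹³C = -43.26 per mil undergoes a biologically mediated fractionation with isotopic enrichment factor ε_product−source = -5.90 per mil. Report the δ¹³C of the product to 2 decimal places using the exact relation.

-48.90 per mil

Exactly, δ_product = (δ_source + 1000)·(ε/1000 + 1) − 1000.
δ_product = (-43.26 + 1000) × (-5.90/1000 + 1) − 1000
δ_product = -48.905 per mil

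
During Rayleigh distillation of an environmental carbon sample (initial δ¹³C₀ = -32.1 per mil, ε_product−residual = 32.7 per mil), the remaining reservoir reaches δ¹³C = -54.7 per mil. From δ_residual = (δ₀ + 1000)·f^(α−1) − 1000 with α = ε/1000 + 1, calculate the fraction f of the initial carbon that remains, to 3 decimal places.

0.486

α − 1 = ε/1000 = 0.0327
(δ_res + 1000)/(δ₀ + 1000) = (-54.7 + 1000)/(-32.1 + 1000) = 945.3/967.9 = 0.976650
f = 0.976650^(1/0.0327) = exp(ln(0.976650)/0.0327) = exp(-0.02363/0.0327)
f = exp(-0.7225) = 0.4855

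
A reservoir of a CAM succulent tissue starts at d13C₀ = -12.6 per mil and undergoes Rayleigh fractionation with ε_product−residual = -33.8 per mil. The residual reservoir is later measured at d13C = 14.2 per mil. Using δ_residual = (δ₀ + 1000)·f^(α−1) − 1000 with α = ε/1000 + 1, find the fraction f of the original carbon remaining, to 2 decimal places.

α − 1 = ε/1000 = -0.0338
(δ_res + 1000)/(δ₀ + 1000) = (14.2 + 1000)/(-12.6 + 1000) = 1014.2/987.4 = 1.027142
f = 1.027142^(1/-0.0338) = exp(ln(1.027142)/-0.0338) = exp(0.02678/-0.0338)
f = exp(-0.7923) = 0.4528

0.45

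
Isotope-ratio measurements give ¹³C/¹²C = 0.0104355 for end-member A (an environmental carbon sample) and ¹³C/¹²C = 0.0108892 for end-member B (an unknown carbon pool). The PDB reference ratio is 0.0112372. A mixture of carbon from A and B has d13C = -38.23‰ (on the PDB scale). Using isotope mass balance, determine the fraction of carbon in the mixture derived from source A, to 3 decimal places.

0.180

δ_A = (0.0104355/0.0112372 − 1)×1000 = (0.928657 − 1)×1000 = -71.343‰
δ_B = (0.0108892/0.0112372 − 1)×1000 = (0.969031 − 1)×1000 = -30.969‰
f_A = (δ_mix − δ_B)/(δ_A − δ_B) = (-38.23 − (-30.969))/(-71.343 − (-30.969))
f_A = -7.261 / -40.375 = 0.1799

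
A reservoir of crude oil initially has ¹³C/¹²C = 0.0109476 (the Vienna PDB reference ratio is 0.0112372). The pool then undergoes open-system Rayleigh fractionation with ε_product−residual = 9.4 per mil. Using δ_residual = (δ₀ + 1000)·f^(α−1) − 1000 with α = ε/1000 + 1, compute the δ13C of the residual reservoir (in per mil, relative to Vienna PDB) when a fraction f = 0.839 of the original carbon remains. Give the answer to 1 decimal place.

-27.4 per mil

δ₀ = (0.0109476/0.0112372 − 1)×1000 = (0.974228 − 1)×1000 = -25.772 per mil
α − 1 = ε/1000 = 0.0094
f^(α−1) = 0.839^(0.0094) = 0.998351
δ_res = (-25.772 + 1000) × 0.998351 − 1000 = 972.622 − 1000 = -27.38 per mil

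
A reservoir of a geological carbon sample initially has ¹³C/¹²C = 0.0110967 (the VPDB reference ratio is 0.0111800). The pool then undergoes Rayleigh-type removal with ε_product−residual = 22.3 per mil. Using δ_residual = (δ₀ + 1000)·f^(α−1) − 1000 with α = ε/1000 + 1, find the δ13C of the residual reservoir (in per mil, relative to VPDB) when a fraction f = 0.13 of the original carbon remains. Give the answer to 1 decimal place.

δ₀ = (0.0110967/0.0111800 − 1)×1000 = (0.992549 − 1)×1000 = -7.451 per mil
α − 1 = ε/1000 = 0.0223
f^(α−1) = 0.13^(0.0223) = 0.955523
δ_res = (-7.451 + 1000) × 0.955523 − 1000 = 948.403 − 1000 = -51.60 per mil

-51.6 per mil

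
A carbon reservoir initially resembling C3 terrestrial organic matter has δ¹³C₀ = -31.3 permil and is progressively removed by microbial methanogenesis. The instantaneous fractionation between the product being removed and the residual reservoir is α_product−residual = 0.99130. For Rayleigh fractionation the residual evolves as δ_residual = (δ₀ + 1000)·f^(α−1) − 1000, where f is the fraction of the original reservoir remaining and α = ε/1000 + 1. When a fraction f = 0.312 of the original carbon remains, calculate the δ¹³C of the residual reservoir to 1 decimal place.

Rayleigh residual: δ_res = (δ₀ + 1000)·f^(α−1) − 1000
α − 1 = -0.00870
f^(α−1) = 0.312^(-0.00870) = 1.010185
δ_res = (-31.3 + 1000) × 1.010185 − 1000 = 978.566 − 1000 = -21.43 permil

-21.4 permil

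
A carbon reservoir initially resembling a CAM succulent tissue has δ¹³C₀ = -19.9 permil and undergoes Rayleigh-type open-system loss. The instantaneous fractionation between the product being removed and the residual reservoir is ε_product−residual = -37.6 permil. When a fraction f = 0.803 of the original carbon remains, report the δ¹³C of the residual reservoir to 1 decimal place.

Rayleigh residual: δ_res = (δ₀ + 1000)·f^(α−1) − 1000
α = ε/1000 + 1 = 0.96240, so α − 1 = -0.03760
f^(α−1) = 0.803^(-0.03760) = 1.008284
δ_res = (-19.9 + 1000) × 1.008284 − 1000 = 988.219 − 1000 = -11.78 permil

-11.8 permil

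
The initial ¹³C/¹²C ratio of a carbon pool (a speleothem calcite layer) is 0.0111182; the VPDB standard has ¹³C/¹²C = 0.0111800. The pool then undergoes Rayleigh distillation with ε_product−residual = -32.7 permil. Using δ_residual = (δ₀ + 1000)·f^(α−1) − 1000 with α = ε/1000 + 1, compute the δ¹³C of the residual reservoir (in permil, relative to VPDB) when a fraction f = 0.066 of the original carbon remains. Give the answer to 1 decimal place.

86.9 permil

δ₀ = (0.0111182/0.0111800 − 1)×1000 = (0.994472 − 1)×1000 = -5.528 permil
α − 1 = ε/1000 = -0.0327
f^(α−1) = 0.066^(-0.0327) = 1.092952
δ_res = (-5.528 + 1000) × 1.092952 − 1000 = 1086.910 − 1000 = 86.91 permil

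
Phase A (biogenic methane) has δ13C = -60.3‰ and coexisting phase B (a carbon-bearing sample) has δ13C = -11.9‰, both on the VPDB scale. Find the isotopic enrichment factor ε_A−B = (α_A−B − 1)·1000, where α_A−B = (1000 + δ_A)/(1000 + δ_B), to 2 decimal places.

α_A−B = (1000 + -60.3) / (1000 + -11.9) = 939.7 / 988.1 = 0.951017
ε_A−B = (0.951017 − 1) × 1000 = -48.983‰
(The approximation ε ≈ δ_A − δ_B would give -48.4‰.)

-48.98‰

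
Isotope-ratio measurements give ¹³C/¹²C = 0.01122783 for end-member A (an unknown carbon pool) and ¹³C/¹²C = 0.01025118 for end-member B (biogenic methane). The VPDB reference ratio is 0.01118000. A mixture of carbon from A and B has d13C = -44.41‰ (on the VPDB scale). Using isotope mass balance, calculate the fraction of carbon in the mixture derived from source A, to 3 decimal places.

δ_A = (0.01122783/0.01118000 − 1)×1000 = (1.004278 − 1)×1000 = 4.278‰
δ_B = (0.01025118/0.01118000 − 1)×1000 = (0.916921 − 1)×1000 = -83.079‰
f_A = (δ_mix − δ_B)/(δ_A − δ_B) = (-44.41 − (-83.079))/(4.278 − (-83.079))
f_A = 38.669 / 87.357 = 0.4427

0.443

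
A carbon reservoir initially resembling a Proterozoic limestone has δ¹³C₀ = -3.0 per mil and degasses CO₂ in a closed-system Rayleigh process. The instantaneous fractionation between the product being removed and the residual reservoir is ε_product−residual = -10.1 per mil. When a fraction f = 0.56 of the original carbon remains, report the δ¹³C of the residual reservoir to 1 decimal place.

2.9 per mil

Rayleigh residual: δ_res = (δ₀ + 1000)·f^(α−1) − 1000
α = ε/1000 + 1 = 0.98990, so α − 1 = -0.01010
f^(α−1) = 0.56^(-0.01010) = 1.005873
δ_res = (-3.0 + 1000) × 1.005873 − 1000 = 1002.856 − 1000 = 2.86 per mil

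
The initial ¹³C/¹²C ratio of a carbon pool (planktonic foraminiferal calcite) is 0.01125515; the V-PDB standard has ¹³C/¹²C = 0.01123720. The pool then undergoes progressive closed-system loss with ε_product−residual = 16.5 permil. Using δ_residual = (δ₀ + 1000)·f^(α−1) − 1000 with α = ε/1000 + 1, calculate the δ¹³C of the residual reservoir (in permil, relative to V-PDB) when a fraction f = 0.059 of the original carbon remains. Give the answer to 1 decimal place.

δ₀ = (0.01125515/0.01123720 − 1)×1000 = (1.001597 − 1)×1000 = 1.597 permil
α − 1 = ε/1000 = 0.0165
f^(α−1) = 0.059^(0.0165) = 0.954375
δ_res = (1.597 + 1000) × 0.954375 − 1000 = 955.900 − 1000 = -44.10 permil

-44.1 permil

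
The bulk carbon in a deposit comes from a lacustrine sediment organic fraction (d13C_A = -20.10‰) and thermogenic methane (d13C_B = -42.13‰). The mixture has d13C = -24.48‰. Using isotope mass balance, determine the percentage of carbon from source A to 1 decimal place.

δ_mix = f_A·δ_A + (1 − f_A)·δ_B  ⇒  f_A = (δ_mix − δ_B)/(δ_A − δ_B)
f_A = (-24.48 − (-42.13)) / (-20.10 − (-42.13))
f_A = 17.65 / 22.03 = 0.8012

80.1%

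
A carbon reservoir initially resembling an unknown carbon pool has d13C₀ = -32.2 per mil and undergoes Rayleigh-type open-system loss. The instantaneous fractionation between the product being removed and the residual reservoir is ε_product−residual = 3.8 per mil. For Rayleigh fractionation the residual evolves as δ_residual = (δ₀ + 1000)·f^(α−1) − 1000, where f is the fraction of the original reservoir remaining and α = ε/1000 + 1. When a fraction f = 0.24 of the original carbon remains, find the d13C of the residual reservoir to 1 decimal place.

-37.4 per mil

Rayleigh residual: δ_res = (δ₀ + 1000)·f^(α−1) − 1000
α = ε/1000 + 1 = 1.00380, so α − 1 = 0.00380
f^(α−1) = 0.24^(0.00380) = 0.994592
δ_res = (-32.2 + 1000) × 0.994592 − 1000 = 962.566 − 1000 = -37.43 per mil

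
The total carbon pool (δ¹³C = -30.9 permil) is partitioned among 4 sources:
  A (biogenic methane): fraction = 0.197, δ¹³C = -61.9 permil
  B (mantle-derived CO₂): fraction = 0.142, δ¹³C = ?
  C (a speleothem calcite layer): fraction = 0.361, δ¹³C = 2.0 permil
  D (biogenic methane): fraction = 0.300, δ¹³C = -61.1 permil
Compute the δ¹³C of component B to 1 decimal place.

-7.7 permil

Isotope mass balance: δ_bulk = Σ fᵢ·δᵢ.
-30.9 = 0.197×(-61.9) + 0.142×δ_B + 0.361×(2.0) + 0.300×(-61.1)
0.142·δ_B = -30.9 − (-29.802) = -1.098
δ_B = -1.098 / 0.142 = -7.73 permil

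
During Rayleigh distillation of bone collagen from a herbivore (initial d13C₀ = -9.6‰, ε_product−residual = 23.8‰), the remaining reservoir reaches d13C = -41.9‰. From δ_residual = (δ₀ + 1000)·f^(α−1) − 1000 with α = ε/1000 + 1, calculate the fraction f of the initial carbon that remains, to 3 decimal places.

α − 1 = ε/1000 = 0.0238
(δ_res + 1000)/(δ₀ + 1000) = (-41.9 + 1000)/(-9.6 + 1000) = 958.1/990.4 = 0.967387
f = 0.967387^(1/0.0238) = exp(ln(0.967387)/0.0238) = exp(-0.03316/0.0238)
f = exp(-1.3931) = 0.2483

0.248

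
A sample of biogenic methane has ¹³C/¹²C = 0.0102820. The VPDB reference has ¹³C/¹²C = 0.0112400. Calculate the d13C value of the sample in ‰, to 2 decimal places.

-85.23‰

d13C = (R_sample / R_standard − 1) × 1000
R_sample / R_standard = 0.0102820 / 0.0112400 = 0.914769
d13C = (0.914769 − 1) × 1000 = -85.231‰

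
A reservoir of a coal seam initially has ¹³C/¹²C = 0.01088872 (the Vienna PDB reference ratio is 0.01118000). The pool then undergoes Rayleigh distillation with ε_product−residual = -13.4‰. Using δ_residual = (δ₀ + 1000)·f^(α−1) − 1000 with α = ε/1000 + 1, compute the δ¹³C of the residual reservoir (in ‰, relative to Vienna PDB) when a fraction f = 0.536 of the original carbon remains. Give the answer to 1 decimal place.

-17.9‰

δ₀ = (0.01088872/0.01118000 − 1)×1000 = (0.973946 − 1)×1000 = -26.054‰
α − 1 = ε/1000 = -0.0134
f^(α−1) = 0.536^(-0.0134) = 1.008392
δ_res = (-26.054 + 1000) × 1.008392 − 1000 = 982.119 − 1000 = -17.88‰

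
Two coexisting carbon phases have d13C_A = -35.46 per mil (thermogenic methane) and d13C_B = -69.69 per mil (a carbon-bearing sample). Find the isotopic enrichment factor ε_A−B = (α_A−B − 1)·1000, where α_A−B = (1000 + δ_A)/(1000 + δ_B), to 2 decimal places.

α_A−B = (1000 + -35.46) / (1000 + -69.69) = 964.54 / 930.31 = 1.036794
ε_A−B = (1.036794 − 1) × 1000 = 36.794 per mil
(The approximation ε ≈ δ_A − δ_B would give 34.23 per mil.)

36.79 per mil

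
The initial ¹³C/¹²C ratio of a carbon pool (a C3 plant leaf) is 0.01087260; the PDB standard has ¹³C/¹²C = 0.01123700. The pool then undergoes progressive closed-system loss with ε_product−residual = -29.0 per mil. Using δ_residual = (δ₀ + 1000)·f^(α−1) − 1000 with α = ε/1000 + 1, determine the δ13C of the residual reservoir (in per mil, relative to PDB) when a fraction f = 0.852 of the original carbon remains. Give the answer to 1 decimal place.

δ₀ = (0.01087260/0.01123700 − 1)×1000 = (0.967571 − 1)×1000 = -32.429 per mil
α − 1 = ε/1000 = -0.0290
f^(α−1) = 0.852^(-0.0290) = 1.004656
δ_res = (-32.429 + 1000) × 1.004656 − 1000 = 972.076 − 1000 = -27.92 per mil

-27.9 per mil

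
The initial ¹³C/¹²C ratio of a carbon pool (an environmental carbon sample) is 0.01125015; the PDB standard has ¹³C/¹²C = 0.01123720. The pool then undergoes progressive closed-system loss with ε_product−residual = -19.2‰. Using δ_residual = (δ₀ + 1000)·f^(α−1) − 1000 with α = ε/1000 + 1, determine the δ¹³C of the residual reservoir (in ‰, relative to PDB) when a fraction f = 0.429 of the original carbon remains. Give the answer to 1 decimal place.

δ₀ = (0.01125015/0.01123720 − 1)×1000 = (1.001152 − 1)×1000 = 1.152‰
α − 1 = ε/1000 = -0.0192
f^(α−1) = 0.429^(-0.0192) = 1.016382
δ_res = (1.152 + 1000) × 1.016382 − 1000 = 1017.553 − 1000 = 17.55‰

17.6‰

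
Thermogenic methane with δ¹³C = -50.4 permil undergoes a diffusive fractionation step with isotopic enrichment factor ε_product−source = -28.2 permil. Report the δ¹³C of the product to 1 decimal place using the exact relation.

To first order, δ_product ≈ δ_source + ε = -78.6 permil.
Exactly, δ_product = (δ_source + 1000)·(ε/1000 + 1) − 1000.
δ_product = (-50.4 + 1000) × (-28.2/1000 + 1) − 1000
δ_product = -77.18 permil

-77.2 permil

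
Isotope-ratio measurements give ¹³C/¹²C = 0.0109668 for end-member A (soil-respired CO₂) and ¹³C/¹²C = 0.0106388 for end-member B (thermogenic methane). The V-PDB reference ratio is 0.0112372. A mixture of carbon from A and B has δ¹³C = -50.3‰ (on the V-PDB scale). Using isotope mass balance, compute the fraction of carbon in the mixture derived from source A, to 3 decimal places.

0.101

δ_A = (0.0109668/0.0112372 − 1)×1000 = (0.975937 − 1)×1000 = -24.063‰
δ_B = (0.0106388/0.0112372 − 1)×1000 = (0.946748 − 1)×1000 = -53.252‰
f_A = (δ_mix − δ_B)/(δ_A − δ_B) = (-50.3 − (-53.252))/(-24.063 − (-53.252))
f_A = 2.952 / 29.189 = 0.1011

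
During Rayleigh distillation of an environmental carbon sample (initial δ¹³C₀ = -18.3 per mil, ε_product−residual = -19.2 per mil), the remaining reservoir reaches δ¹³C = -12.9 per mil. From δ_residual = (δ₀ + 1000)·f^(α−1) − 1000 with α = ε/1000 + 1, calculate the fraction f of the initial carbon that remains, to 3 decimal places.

α − 1 = ε/1000 = -0.0192
(δ_res + 1000)/(δ₀ + 1000) = (-12.9 + 1000)/(-18.3 + 1000) = 987.1/981.7 = 1.005501
f = 1.005501^(1/-0.0192) = exp(ln(1.005501)/-0.0192) = exp(0.00549/-0.0192)
f = exp(-0.2857) = 0.7515

0.751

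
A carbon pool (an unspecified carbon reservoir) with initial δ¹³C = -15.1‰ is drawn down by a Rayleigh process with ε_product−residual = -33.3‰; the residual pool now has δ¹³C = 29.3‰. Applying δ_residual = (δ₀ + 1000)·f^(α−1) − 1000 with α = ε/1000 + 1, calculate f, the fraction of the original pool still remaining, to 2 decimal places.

α − 1 = ε/1000 = -0.0333
(δ_res + 1000)/(δ₀ + 1000) = (29.3 + 1000)/(-15.1 + 1000) = 1029.3/984.9 = 1.045081
f = 1.045081^(1/-0.0333) = exp(ln(1.045081)/-0.0333) = exp(0.04409/-0.0333)
f = exp(-1.3241) = 0.2660

0.27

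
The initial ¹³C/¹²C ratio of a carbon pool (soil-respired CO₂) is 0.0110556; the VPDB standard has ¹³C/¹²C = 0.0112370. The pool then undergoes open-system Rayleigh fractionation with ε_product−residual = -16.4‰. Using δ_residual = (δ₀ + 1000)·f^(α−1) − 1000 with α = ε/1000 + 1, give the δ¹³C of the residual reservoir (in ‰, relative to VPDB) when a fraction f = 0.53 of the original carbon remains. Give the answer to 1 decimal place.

δ₀ = (0.0110556/0.0112370 − 1)×1000 = (0.983857 − 1)×1000 = -16.143‰
α − 1 = ε/1000 = -0.0164
f^(α−1) = 0.53^(-0.0164) = 1.010466
δ_res = (-16.143 + 1000) × 1.010466 − 1000 = 994.154 − 1000 = -5.85‰

-5.8‰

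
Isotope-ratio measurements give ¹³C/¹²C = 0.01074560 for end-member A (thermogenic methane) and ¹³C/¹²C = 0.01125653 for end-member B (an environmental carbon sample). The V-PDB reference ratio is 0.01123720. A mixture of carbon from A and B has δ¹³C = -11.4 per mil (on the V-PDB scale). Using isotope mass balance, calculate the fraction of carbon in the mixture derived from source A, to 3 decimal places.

0.289

δ_A = (0.01074560/0.01123720 − 1)×1000 = (0.956252 − 1)×1000 = -43.748 per mil
δ_B = (0.01125653/0.01123720 − 1)×1000 = (1.001720 − 1)×1000 = 1.720 per mil
f_A = (δ_mix − δ_B)/(δ_A − δ_B) = (-11.4 − (1.720))/(-43.748 − (1.720))
f_A = -13.120 / -45.468 = 0.2886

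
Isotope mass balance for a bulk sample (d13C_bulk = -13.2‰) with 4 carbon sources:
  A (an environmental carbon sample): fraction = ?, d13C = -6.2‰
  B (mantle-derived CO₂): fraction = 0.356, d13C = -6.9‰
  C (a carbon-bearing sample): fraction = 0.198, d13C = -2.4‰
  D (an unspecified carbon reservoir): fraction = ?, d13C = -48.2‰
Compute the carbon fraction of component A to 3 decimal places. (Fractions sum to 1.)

0.267

Let f_A and f_D be the unknown fractions; fractions sum to 1 so f_A + f_D = 0.446.
Mass balance: Σ fᵢ·δᵢ = δ_bulk ⇒ f_A·(-6.2) + f_D·(-48.2) = -13.2 − (-2.932) = -10.268
Substitute f_D = 0.446 − f_A:
f_A·(-6.2 − -48.2) = -10.268 − 0.446×(-48.2) = 11.229
f_A = 11.229 / 42.0 = 0.2674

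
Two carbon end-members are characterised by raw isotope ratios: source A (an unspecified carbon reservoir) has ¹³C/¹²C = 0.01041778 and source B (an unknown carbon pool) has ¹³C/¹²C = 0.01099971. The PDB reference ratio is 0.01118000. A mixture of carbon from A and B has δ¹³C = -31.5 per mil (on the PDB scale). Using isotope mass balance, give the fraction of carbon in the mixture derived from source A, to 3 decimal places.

0.295

δ_A = (0.01041778/0.01118000 − 1)×1000 = (0.931823 − 1)×1000 = -68.177 per mil
δ_B = (0.01099971/0.01118000 − 1)×1000 = (0.983874 − 1)×1000 = -16.126 per mil
f_A = (δ_mix − δ_B)/(δ_A − δ_B) = (-31.5 − (-16.126))/(-68.177 − (-16.126))
f_A = -15.374 / -52.051 = 0.2954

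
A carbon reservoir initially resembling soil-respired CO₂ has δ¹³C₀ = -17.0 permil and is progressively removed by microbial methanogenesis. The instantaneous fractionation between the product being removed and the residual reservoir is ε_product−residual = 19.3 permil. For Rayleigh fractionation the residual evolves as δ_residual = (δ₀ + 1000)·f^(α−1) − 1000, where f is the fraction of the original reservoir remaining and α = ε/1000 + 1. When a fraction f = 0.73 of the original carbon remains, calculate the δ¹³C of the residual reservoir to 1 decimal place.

Rayleigh residual: δ_res = (δ₀ + 1000)·f^(α−1) − 1000
α = ε/1000 + 1 = 1.01930, so α − 1 = 0.01930
f^(α−1) = 0.73^(0.01930) = 0.993944
δ_res = (-17.0 + 1000) × 0.993944 − 1000 = 977.047 − 1000 = -22.95 permil

-23.0 permil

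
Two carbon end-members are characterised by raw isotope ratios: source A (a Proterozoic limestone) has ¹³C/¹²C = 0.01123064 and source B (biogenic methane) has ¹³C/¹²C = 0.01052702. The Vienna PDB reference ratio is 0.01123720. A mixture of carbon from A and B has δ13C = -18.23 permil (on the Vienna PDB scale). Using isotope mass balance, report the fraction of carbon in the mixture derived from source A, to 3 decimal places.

0.718

δ_A = (0.01123064/0.01123720 − 1)×1000 = (0.999416 − 1)×1000 = -0.584 permil
δ_B = (0.01052702/0.01123720 − 1)×1000 = (0.936801 − 1)×1000 = -63.199 permil
f_A = (δ_mix − δ_B)/(δ_A − δ_B) = (-18.23 − (-63.199))/(-0.584 − (-63.199))
f_A = 44.969 / 62.615 = 0.7182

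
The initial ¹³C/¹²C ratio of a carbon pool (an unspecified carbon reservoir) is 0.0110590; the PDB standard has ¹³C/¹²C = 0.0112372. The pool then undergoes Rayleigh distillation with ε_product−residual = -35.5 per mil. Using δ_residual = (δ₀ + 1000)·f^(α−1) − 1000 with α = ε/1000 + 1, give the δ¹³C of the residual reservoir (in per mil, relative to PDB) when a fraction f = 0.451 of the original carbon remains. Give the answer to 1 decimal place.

12.4 per mil

δ₀ = (0.0110590/0.0112372 − 1)×1000 = (0.984142 − 1)×1000 = -15.858 per mil
α − 1 = ε/1000 = -0.0355
f^(α−1) = 0.451^(-0.0355) = 1.028672
δ_res = (-15.858 + 1000) × 1.028672 − 1000 = 1012.359 − 1000 = 12.36 per mil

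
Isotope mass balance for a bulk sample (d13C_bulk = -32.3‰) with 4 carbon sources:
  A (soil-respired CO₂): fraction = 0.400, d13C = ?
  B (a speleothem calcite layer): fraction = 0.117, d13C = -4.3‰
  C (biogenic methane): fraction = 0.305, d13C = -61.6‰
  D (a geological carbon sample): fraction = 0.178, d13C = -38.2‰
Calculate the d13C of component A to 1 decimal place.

Isotope mass balance: δ_bulk = Σ fᵢ·δᵢ.
-32.3 = 0.400×δ_A + 0.117×(-4.3) + 0.305×(-61.6) + 0.178×(-38.2)
0.400·δ_A = -32.3 − (-26.091) = -6.209
δ_A = -6.209 / 0.400 = -15.52‰

-15.5‰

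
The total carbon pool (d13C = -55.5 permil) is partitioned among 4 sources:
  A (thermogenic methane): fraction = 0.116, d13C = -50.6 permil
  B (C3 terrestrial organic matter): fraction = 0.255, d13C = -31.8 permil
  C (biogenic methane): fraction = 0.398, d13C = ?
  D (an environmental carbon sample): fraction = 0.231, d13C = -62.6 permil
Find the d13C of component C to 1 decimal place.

Isotope mass balance: δ_bulk = Σ fᵢ·δᵢ.
-55.5 = 0.116×(-50.6) + 0.255×(-31.8) + 0.398×δ_C + 0.231×(-62.6)
0.398·δ_C = -55.5 − (-28.439) = -27.061
δ_C = -27.061 / 0.398 = -67.99 permil

-68.0 permil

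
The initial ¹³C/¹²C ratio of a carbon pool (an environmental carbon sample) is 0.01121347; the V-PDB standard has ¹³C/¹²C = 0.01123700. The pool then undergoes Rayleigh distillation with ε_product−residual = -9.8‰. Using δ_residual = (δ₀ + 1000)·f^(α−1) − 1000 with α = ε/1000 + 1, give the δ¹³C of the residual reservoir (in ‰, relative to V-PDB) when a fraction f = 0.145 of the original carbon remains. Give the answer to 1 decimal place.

17.0‰

δ₀ = (0.01121347/0.01123700 − 1)×1000 = (0.997906 − 1)×1000 = -2.094‰
α − 1 = ε/1000 = -0.0098
f^(α−1) = 0.145^(-0.0098) = 1.019104
δ_res = (-2.094 + 1000) × 1.019104 − 1000 = 1016.970 − 1000 = 16.97‰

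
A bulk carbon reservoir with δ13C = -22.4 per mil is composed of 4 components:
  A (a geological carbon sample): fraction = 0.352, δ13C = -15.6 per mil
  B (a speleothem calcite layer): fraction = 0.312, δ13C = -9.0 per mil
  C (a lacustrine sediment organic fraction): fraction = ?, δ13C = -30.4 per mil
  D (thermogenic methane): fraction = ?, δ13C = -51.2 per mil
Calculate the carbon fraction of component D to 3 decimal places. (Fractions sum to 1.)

Let f_D and f_C be the unknown fractions; fractions sum to 1 so f_D + f_C = 0.336.
Mass balance: Σ fᵢ·δᵢ = δ_bulk ⇒ f_D·(-51.2) + f_C·(-30.4) = -22.4 − (-8.299) = -14.101
Substitute f_C = 0.336 − f_D:
f_D·(-51.2 − -30.4) = -14.101 − 0.336×(-30.4) = -3.886
f_D = -3.886 / -20.8 = 0.1868

0.187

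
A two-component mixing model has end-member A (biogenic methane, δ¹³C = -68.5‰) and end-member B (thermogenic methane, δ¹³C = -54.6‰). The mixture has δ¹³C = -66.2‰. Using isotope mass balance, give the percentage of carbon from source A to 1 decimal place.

δ_mix = f_A·δ_A + (1 − f_A)·δ_B  ⇒  f_A = (δ_mix − δ_B)/(δ_A − δ_B)
f_A = (-66.2 − (-54.6)) / (-68.5 − (-54.6))
f_A = -11.6 / -13.9 = 0.8345

83.5%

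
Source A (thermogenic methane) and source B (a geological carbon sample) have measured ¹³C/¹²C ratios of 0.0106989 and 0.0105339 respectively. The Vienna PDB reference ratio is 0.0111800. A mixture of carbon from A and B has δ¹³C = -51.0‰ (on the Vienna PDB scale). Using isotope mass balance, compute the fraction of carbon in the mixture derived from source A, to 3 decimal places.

δ_A = (0.0106989/0.0111800 − 1)×1000 = (0.956968 − 1)×1000 = -43.032‰
δ_B = (0.0105339/0.0111800 − 1)×1000 = (0.942209 − 1)×1000 = -57.791‰
f_A = (δ_mix − δ_B)/(δ_A − δ_B) = (-51.0 − (-57.791))/(-43.032 − (-57.791))
f_A = 6.791 / 14.758 = 0.4601

0.460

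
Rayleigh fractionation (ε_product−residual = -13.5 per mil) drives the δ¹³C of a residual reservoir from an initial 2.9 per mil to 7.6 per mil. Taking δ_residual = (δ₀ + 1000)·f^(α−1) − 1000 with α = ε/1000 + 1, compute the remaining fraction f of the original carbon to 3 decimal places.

0.707

α − 1 = ε/1000 = -0.0135
(δ_res + 1000)/(δ₀ + 1000) = (7.6 + 1000)/(2.9 + 1000) = 1007.6/1002.9 = 1.004686
f = 1.004686^(1/-0.0135) = exp(ln(1.004686)/-0.0135) = exp(0.00468/-0.0135)
f = exp(-0.3463) = 0.7073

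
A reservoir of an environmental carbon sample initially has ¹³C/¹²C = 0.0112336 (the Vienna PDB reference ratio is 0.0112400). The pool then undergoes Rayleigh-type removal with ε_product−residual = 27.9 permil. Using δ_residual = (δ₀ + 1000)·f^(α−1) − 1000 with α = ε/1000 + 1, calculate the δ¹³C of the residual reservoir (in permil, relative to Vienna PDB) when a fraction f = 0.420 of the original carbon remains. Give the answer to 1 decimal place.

δ₀ = (0.0112336/0.0112400 − 1)×1000 = (0.999431 − 1)×1000 = -0.569 permil
α − 1 = ε/1000 = 0.0279
f^(α−1) = 0.420^(0.0279) = 0.976087
δ_res = (-0.569 + 1000) × 0.976087 − 1000 = 975.532 − 1000 = -24.47 permil

-24.5 permil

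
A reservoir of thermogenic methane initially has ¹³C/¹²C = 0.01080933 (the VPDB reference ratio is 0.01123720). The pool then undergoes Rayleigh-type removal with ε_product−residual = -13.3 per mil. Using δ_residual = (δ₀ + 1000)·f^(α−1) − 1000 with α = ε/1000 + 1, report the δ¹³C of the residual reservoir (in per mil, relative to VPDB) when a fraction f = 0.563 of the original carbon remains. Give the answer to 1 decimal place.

-30.7 per mil

δ₀ = (0.01080933/0.01123720 − 1)×1000 = (0.961924 − 1)×1000 = -38.076 per mil
α − 1 = ε/1000 = -0.0133
f^(α−1) = 0.563^(-0.0133) = 1.007670
δ_res = (-38.076 + 1000) × 1.007670 − 1000 = 969.302 − 1000 = -30.70 per mil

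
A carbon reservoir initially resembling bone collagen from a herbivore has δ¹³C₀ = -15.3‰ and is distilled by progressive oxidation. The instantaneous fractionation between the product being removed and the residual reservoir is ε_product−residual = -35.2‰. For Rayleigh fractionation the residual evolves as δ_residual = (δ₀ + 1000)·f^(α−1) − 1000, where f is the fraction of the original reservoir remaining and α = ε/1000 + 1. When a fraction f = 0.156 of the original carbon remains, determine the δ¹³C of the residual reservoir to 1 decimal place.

Rayleigh residual: δ_res = (δ₀ + 1000)·f^(α−1) − 1000
α = ε/1000 + 1 = 0.96480, so α − 1 = -0.03520
f^(α−1) = 0.156^(-0.03520) = 1.067584
δ_res = (-15.3 + 1000) × 1.067584 − 1000 = 1051.250 − 1000 = 51.25‰

51.2‰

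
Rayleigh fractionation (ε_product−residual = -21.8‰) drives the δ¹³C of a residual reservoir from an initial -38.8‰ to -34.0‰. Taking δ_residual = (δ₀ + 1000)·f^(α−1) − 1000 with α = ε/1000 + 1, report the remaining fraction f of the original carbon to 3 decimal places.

α − 1 = ε/1000 = -0.0218
(δ_res + 1000)/(δ₀ + 1000) = (-34.0 + 1000)/(-38.8 + 1000) = 966.0/961.2 = 1.004994
f = 1.004994^(1/-0.0218) = exp(ln(1.004994)/-0.0218) = exp(0.00498/-0.0218)
f = exp(-0.2285) = 0.7957

0.796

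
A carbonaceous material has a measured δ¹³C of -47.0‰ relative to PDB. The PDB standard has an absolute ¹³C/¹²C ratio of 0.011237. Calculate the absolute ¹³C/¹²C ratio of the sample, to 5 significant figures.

R_sample = R_standard × (δ¹³C/1000 + 1)
R_sample = 0.011237 × (-47.0/1000 + 1) = 0.011237 × 0.953000
R_sample = 0.0107089

0.010709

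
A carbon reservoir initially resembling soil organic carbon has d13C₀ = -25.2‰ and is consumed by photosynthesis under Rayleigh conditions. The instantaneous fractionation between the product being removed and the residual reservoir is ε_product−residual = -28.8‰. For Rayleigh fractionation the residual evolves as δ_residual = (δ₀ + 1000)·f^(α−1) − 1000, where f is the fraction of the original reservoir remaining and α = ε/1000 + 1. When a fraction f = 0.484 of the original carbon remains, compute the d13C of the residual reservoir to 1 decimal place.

-4.6‰

Rayleigh residual: δ_res = (δ₀ + 1000)·f^(α−1) − 1000
α = ε/1000 + 1 = 0.97120, so α − 1 = -0.02880
f^(α−1) = 0.484^(-0.02880) = 1.021119
δ_res = (-25.2 + 1000) × 1.021119 − 1000 = 995.387 − 1000 = -4.61‰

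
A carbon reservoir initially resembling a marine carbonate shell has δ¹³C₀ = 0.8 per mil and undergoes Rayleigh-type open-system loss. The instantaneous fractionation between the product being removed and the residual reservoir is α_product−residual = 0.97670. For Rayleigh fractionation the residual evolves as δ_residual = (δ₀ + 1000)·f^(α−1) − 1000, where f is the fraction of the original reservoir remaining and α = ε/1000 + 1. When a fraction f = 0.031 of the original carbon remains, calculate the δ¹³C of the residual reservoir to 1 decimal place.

Rayleigh residual: δ_res = (δ₀ + 1000)·f^(α−1) − 1000
α − 1 = -0.02330
f^(α−1) = 0.031^(-0.02330) = 1.084305
δ_res = (0.8 + 1000) × 1.084305 − 1000 = 1085.172 − 1000 = 85.17 per mil

85.2 per mil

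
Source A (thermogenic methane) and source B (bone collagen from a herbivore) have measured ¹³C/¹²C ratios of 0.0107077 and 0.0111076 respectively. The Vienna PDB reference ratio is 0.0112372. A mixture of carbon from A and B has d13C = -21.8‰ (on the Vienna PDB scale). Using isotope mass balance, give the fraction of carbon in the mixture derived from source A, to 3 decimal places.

0.288

δ_A = (0.0107077/0.0112372 − 1)×1000 = (0.952880 − 1)×1000 = -47.120‰
δ_B = (0.0111076/0.0112372 − 1)×1000 = (0.988467 − 1)×1000 = -11.533‰
f_A = (δ_mix − δ_B)/(δ_A − δ_B) = (-21.8 − (-11.533))/(-47.120 − (-11.533))
f_A = -10.267 / -35.587 = 0.2885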